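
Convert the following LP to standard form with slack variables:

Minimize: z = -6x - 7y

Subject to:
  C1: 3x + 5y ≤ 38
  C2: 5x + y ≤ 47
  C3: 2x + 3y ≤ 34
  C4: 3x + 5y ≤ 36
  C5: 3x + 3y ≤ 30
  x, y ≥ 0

min z = -6x - 7y

s.t.
  3x + 5y + s1 = 38
  5x + y + s2 = 47
  2x + 3y + s3 = 34
  3x + 5y + s4 = 36
  3x + 3y + s5 = 30
  x, y, s1, s2, s3, s4, s5 ≥ 0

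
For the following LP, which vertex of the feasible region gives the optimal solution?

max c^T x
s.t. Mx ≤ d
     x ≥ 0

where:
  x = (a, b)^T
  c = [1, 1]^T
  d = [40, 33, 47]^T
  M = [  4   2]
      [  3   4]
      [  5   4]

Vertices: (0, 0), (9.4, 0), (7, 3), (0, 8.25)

Evaluate the objective at each vertex of the feasible region:
  z(0, 0) = 0
  z(9.4, 0) = 9.4
  z(7, 3) = 10  ←
  z(0, 8.25) = 8.25
The maximum is at a = 7, b = 3.

(7, 3)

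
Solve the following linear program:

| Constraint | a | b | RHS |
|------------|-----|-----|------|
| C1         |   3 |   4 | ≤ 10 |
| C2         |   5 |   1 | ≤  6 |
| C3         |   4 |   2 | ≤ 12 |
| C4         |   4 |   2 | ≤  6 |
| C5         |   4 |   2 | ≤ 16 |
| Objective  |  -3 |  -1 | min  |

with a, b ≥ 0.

Evaluate the objective at each vertex of the feasible region:
  z(0, 0) = 0
  z(1.2, 0) = -3.6
  z(1, 1) = -4  ←
  z(0.4, 2.2) = -3.4
  z(0, 2.5) = -2.5
The minimum is at a = 1, b = 1.

a = 1, b = 1, z = -4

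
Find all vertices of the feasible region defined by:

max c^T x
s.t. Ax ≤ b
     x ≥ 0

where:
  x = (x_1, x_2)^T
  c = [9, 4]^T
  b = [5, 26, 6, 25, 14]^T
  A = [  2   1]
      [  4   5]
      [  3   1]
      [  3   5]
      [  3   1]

(0, 0), (2, 0), (1, 3), (0, 5)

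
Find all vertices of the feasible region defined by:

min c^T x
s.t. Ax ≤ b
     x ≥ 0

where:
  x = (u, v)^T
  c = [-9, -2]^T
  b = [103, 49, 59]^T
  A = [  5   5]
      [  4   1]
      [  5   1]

(0, 0), (11.8, 0), (10, 9), (9.467, 11.13), (0, 20.6)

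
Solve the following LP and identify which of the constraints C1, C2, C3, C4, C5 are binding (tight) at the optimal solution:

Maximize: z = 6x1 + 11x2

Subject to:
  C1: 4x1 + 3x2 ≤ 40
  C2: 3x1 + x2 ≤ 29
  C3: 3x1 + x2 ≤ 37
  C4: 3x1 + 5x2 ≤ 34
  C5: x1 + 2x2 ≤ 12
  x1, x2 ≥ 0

At x1 = 8, x2 = 2, compute slack b - a·x for each constraint:
  C1: 40 − 38 = 2  (slack)
  C2: 29 − 26 = 3  (slack)
  C3: 37 − 26 = 11  (slack)
  C4: 34 − 34 = 0  (binding)
  C5: 12 − 12 = 0  (binding)

Optimal: x1 = 8, x2 = 2
Binding: C4, C5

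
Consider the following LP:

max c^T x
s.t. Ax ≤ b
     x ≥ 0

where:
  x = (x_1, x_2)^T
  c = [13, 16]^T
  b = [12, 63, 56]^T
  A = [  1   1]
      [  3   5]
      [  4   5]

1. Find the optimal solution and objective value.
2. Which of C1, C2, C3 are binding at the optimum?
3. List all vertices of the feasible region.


1. x_1 = 4, x_2 = 8, z = 180
2. C1, C3
3. (0, 0), (12, 0), (4, 8), (0, 11.2)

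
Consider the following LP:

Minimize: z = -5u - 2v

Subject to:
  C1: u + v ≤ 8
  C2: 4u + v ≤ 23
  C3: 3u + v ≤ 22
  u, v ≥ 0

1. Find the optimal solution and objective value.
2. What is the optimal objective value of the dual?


1. u = 5, v = 3, z = -31
2. -31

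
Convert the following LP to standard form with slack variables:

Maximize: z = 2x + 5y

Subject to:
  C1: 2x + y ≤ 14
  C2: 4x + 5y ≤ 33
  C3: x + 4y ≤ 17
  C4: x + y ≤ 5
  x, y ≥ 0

max z = 2x + 5y

s.t.
  2x + y + s1 = 14
  4x + 5y + s2 = 33
  x + 4y + s3 = 17
  x + y + s4 = 5
  x, y, s1, s2, s3, s4 ≥ 0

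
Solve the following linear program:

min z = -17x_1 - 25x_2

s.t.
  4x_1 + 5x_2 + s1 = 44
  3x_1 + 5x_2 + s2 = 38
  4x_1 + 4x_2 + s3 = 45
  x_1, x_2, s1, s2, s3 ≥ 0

Evaluate the objective at each vertex of the feasible region:
  z(0, 0) = 0
  z(11, 0) = -187
  z(6, 4) = -202  ←
  z(0, 7.6) = -190
The minimum is at x_1 = 6, x_2 = 4.

x_1 = 6, x_2 = 4, z = -202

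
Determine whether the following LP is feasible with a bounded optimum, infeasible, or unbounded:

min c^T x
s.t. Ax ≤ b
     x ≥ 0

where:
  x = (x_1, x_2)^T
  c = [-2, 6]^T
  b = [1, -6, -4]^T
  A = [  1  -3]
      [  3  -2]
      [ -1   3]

Infeasible (no feasible solution exists)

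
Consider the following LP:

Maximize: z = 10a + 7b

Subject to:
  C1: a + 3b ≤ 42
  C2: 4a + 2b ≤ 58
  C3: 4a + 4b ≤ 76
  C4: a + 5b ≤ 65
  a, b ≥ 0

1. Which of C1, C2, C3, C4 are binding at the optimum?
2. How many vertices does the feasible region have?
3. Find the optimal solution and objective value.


1. C2, C3
2. 5
3. a = 10, b = 9, z = 163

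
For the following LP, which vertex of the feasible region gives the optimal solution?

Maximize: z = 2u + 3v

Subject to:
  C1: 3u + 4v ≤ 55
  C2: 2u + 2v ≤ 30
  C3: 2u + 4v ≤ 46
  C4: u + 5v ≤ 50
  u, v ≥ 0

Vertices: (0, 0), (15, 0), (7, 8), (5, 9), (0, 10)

Evaluate the objective at each vertex of the feasible region:
  z(0, 0) = 0
  z(15, 0) = 30
  z(7, 8) = 38  ←
  z(5, 9) = 37
  z(0, 10) = 30
The maximum is at u = 7, v = 8.

(7, 8)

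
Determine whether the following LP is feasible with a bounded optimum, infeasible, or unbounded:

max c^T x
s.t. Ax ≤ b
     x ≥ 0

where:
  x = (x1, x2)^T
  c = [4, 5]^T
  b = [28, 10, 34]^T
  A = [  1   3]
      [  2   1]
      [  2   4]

Feasible with a bounded optimal solution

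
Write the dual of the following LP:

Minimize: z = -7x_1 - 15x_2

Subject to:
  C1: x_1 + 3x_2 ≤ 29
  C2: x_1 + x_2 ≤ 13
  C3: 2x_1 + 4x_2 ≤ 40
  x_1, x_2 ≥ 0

Primal min cᵀx s.t. Ax ≤ b, x ≥ 0  →  Dual max −bᵀy s.t. Aᵀy ≥ −c, y ≥ 0.

Maximize: z = -29y1 - 13y2 - 40y3

Subject to:
  y1 + y2 + 2y3 ≥ 7
  3y1 + y2 + 4y3 ≥ 15
  y1, y2, y3 ≥ 0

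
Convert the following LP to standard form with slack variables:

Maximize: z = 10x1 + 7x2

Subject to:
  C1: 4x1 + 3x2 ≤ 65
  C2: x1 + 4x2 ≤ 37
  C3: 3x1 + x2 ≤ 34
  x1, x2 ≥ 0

max z = 10x1 + 7x2

s.t.
  4x1 + 3x2 + s1 = 65
  x1 + 4x2 + s2 = 37
  3x1 + x2 + s3 = 34
  x1, x2, s1, s2, s3 ≥ 0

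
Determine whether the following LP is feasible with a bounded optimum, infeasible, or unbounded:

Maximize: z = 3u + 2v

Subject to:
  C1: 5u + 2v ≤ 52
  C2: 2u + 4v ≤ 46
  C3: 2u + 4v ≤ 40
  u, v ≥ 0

Feasible with a bounded optimal solution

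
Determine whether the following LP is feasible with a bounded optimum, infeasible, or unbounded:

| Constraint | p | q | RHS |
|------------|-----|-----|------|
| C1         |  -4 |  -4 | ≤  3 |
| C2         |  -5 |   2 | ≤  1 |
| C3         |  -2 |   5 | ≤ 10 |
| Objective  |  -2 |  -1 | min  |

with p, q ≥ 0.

Unbounded (objective can decrease without bound)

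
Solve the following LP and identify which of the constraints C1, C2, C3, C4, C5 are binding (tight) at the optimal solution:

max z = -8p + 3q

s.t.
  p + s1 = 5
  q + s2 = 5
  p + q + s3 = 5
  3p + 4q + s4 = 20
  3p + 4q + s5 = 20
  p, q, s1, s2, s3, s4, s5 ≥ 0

At p = 0, q = 5, compute slack b - a·x for each constraint:
  C1: 5 − 0 = 5  (slack)
  C2: 5 − 5 = 0  (binding)
  C3: 5 − 5 = 0  (binding)
  C4: 20 − 20 = 0  (binding)
  C5: 20 − 20 = 0  (binding)

Optimal: p = 0, q = 5
Binding: C2, C3, C4, C5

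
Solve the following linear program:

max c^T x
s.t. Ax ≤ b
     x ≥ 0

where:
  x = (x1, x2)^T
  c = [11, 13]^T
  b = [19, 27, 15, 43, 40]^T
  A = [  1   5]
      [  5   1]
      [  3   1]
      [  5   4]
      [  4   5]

Evaluate the objective at each vertex of the feasible region:
  z(0, 0) = 0
  z(5, 0) = 55
  z(4, 3) = 83  ←
  z(0, 3.8) = 49.4
The maximum is at x1 = 4, x2 = 3.

x1 = 4, x2 = 3, z = 83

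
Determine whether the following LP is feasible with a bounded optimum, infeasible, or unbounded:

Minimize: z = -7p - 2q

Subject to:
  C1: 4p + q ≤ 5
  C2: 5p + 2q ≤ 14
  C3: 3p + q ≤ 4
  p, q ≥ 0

Feasible with a bounded optimal solution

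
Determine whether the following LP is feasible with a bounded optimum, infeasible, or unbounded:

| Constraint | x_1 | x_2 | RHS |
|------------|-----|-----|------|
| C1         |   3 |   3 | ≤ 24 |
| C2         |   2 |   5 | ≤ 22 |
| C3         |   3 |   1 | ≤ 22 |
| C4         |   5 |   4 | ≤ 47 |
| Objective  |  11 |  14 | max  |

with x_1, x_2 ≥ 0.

Feasible with a bounded optimal solution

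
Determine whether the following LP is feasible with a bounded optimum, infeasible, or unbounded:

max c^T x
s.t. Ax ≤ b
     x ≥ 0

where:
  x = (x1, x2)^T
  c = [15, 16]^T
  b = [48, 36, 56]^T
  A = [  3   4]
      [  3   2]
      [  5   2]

Feasible with a bounded optimal solution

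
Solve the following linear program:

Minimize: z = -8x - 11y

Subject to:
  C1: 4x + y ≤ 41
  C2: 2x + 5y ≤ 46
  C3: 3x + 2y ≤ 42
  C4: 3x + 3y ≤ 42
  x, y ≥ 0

Evaluate the objective at each vertex of the feasible region:
  z(0, 0) = 0
  z(10.25, 0) = -82
  z(9, 5) = -127
  z(8, 6) = -130  ←
  z(0, 9.2) = -101.2
The minimum is at x = 8, y = 6.

x = 8, y = 6, z = -130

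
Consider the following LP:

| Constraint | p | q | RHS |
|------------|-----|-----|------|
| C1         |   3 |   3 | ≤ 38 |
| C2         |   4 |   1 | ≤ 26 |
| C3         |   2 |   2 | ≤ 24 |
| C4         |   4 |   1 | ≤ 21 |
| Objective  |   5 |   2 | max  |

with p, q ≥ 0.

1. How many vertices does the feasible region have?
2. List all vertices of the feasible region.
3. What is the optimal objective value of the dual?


1. 4
2. (0, 0), (5.25, 0), (3, 9), (0, 12)
3. 33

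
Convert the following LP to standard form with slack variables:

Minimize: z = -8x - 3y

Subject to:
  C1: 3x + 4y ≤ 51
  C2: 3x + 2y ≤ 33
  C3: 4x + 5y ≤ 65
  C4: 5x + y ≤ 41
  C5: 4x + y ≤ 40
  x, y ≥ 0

min z = -8x - 3y

s.t.
  3x + 4y + s1 = 51
  3x + 2y + s2 = 33
  4x + 5y + s3 = 65
  5x + y + s4 = 41
  4x + y + s5 = 40
  x, y, s1, s2, s3, s4, s5 ≥ 0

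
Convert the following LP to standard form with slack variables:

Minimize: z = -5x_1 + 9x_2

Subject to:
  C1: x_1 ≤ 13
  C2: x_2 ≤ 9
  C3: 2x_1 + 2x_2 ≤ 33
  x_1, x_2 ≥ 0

min z = -5x_1 + 9x_2

s.t.
  x_1 + s1 = 13
  x_2 + s2 = 9
  2x_1 + 2x_2 + s3 = 33
  x_1, x_2, s1, s2, s3 ≥ 0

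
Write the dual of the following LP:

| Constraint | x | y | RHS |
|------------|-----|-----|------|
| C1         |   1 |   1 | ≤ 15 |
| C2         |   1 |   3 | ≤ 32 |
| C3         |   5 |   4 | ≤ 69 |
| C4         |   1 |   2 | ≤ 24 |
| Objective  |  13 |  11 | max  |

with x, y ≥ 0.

Primal max cᵀx s.t. Ax ≤ b, x ≥ 0  →  Dual min bᵀy s.t. Aᵀy ≥ c, y ≥ 0.

Minimize: z = 15y1 + 32y2 + 69y3 + 24y4

Subject to:
  y1 + y2 + 5y3 + y4 ≥ 13
  y1 + 3y2 + 4y3 + 2y4 ≥ 11
  y1, y2, y3, y4 ≥ 0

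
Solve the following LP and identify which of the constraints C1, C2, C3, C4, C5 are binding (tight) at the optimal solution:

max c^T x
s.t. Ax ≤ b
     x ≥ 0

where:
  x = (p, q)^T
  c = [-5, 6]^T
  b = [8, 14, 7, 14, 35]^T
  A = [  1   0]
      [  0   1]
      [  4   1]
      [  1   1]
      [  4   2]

At p = 0, q = 7, compute slack b - a·x for each constraint:
  C1: 8 − 0 = 8  (slack)
  C2: 14 − 7 = 7  (slack)
  C3: 7 − 7 = 0  (binding)
  C4: 14 − 7 = 7  (slack)
  C5: 35 − 14 = 21  (slack)

Optimal: p = 0, q = 7
Binding: C3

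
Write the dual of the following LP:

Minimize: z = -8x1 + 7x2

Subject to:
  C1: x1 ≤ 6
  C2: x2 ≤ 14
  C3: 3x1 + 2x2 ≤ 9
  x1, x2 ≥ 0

Primal min cᵀx s.t. Ax ≤ b, x ≥ 0  →  Dual max −bᵀy s.t. Aᵀy ≥ −c, y ≥ 0.

Maximize: z = -6y1 - 14y2 - 9y3

Subject to:
  y1 + 3y3 ≥ 8
  y2 + 2y3 ≥ -7
  y1, y2, y3 ≥ 0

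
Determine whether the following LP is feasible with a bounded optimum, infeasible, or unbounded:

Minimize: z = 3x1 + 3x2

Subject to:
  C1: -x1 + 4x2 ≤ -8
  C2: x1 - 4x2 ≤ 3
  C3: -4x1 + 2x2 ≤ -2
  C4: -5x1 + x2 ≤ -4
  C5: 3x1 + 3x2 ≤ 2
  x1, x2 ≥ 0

Infeasible (no feasible solution exists)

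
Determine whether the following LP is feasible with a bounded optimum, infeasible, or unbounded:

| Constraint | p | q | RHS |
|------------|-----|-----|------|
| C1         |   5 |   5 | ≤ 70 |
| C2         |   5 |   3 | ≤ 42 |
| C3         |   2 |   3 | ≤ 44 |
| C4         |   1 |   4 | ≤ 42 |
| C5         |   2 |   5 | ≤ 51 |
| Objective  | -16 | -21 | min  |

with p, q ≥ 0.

Feasible with a bounded optimal solution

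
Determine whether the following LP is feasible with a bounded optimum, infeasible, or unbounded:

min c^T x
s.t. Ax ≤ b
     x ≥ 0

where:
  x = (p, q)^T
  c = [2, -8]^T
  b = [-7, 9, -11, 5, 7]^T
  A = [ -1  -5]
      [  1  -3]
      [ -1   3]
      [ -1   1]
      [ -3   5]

Infeasible (no feasible solution exists)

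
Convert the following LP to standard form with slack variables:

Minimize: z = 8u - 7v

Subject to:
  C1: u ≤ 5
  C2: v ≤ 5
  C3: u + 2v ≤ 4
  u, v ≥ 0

min z = 8u - 7v

s.t.
  u + s1 = 5
  v + s2 = 5
  u + 2v + s3 = 4
  u, v, s1, s2, s3 ≥ 0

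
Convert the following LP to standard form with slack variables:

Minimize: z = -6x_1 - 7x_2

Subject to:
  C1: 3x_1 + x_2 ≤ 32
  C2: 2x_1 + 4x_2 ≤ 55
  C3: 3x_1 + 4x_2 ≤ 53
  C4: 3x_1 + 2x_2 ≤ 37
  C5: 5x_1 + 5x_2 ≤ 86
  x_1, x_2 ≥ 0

min z = -6x_1 - 7x_2

s.t.
  3x_1 + x_2 + s1 = 32
  2x_1 + 4x_2 + s2 = 55
  3x_1 + 4x_2 + s3 = 53
  3x_1 + 2x_2 + s4 = 37
  5x_1 + 5x_2 + s5 = 86
  x_1, x_2, s1, s2, s3, s4, s5 ≥ 0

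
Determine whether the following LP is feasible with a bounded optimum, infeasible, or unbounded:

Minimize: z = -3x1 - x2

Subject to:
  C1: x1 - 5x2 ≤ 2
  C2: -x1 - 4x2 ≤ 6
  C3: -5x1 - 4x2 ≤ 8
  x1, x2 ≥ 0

Unbounded (objective can decrease without bound)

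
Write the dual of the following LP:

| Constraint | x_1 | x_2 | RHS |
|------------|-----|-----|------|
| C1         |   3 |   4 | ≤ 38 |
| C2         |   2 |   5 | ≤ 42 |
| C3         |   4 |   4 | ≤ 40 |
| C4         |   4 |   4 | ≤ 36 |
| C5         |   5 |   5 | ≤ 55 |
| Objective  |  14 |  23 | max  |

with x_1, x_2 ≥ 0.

Primal max cᵀx s.t. Ax ≤ b, x ≥ 0  →  Dual min bᵀy s.t. Aᵀy ≥ c, y ≥ 0.

Minimize: z = 38y1 + 42y2 + 40y3 + 36y4 + 55y5

Subject to:
  3y1 + 2y2 + 4y3 + 4y4 + 5y5 ≥ 14
  4y1 + 5y2 + 4y3 + 4y4 + 5y5 ≥ 23
  y1, y2, y3, y4, y5 ≥ 0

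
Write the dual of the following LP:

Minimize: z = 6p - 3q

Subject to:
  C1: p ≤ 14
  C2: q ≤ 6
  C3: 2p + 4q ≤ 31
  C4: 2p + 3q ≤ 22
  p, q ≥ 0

Primal min cᵀx s.t. Ax ≤ b, x ≥ 0  →  Dual max −bᵀy s.t. Aᵀy ≥ −c, y ≥ 0.

Maximize: z = -14y1 - 6y2 - 31y3 - 22y4

Subject to:
  y1 + 2y3 + 2y4 ≥ -6
  y2 + 4y3 + 3y4 ≥ 3
  y1, y2, y3, y4 ≥ 0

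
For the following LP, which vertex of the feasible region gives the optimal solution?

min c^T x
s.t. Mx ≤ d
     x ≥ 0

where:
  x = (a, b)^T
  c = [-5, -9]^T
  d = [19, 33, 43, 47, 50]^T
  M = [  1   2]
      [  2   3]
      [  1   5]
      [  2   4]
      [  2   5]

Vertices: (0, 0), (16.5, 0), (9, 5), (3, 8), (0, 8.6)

Evaluate the objective at each vertex of the feasible region:
  z(0, 0) = 0
  z(16.5, 0) = -82.5
  z(9, 5) = -90  ←
  z(3, 8) = -87
  z(0, 8.6) = -77.4
The minimum is at a = 9, b = 5.

(9, 5)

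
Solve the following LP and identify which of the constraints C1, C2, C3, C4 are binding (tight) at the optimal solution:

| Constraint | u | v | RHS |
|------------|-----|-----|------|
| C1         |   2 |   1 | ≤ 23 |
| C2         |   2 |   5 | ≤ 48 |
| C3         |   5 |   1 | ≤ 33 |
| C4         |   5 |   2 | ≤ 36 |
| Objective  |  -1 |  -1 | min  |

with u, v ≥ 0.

At u = 4, v = 8, compute slack b - a·x for each constraint:
  C1: 23 − 16 = 7  (slack)
  C2: 48 − 48 = 0  (binding)
  C3: 33 − 28 = 5  (slack)
  C4: 36 − 36 = 0  (binding)

Optimal: u = 4, v = 8
Binding: C2, C4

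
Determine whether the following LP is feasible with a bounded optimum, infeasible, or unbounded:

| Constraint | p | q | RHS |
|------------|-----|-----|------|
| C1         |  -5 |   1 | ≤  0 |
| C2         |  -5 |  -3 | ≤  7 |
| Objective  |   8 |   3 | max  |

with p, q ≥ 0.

Unbounded (objective can increase without bound)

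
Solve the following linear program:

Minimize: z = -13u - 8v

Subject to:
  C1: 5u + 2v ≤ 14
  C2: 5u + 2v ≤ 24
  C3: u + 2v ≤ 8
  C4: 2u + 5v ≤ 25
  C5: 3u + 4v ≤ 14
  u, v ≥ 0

Evaluate the objective at each vertex of the feasible region:
  z(0, 0) = 0
  z(2.8, 0) = -36.4
  z(2, 2) = -42  ←
  z(0, 3.5) = -28
The minimum is at u = 2, v = 2.

u = 2, v = 2, z = -42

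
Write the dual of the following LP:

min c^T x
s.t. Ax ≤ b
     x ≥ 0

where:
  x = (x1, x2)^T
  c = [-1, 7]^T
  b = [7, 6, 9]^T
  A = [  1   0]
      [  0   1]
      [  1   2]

Primal min cᵀx s.t. Ax ≤ b, x ≥ 0  →  Dual max −bᵀy s.t. Aᵀy ≥ −c, y ≥ 0.

Maximize: z = -7y1 - 6y2 - 9y3

Subject to:
  y1 + y3 ≥ 1
  y2 + 2y3 ≥ -7
  y1, y2, y3 ≥ 0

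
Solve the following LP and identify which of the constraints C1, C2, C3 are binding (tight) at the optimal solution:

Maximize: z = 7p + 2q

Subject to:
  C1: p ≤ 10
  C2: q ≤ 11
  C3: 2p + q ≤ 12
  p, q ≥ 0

At p = 6, q = 0, compute slack b - a·x for each constraint:
  C1: 10 − 6 = 4  (slack)
  C2: 11 − 0 = 11  (slack)
  C3: 12 − 12 = 0  (binding)

Optimal: p = 6, q = 0
Binding: C3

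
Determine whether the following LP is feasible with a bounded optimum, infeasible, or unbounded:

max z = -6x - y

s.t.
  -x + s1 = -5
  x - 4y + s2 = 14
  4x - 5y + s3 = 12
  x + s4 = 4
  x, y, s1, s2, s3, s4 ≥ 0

Infeasible (no feasible solution exists)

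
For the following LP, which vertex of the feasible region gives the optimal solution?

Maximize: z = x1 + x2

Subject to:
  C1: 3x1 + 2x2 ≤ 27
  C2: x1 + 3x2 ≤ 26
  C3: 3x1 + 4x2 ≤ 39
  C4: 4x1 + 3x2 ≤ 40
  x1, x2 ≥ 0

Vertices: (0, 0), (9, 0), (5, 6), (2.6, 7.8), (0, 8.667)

Evaluate the objective at each vertex of the feasible region:
  z(0, 0) = 0
  z(9, 0) = 9
  z(5, 6) = 11  ←
  z(2.6, 7.8) = 10.4
  z(0, 8.667) = 8.667
The maximum is at x1 = 5, x2 = 6.

(5, 6)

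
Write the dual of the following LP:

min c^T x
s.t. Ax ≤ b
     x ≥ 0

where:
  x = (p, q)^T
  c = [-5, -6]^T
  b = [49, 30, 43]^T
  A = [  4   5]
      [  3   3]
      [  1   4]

Primal min cᵀx s.t. Ax ≤ b, x ≥ 0  →  Dual max −bᵀy s.t. Aᵀy ≥ −c, y ≥ 0.

Maximize: z = -49y1 - 30y2 - 43y3

Subject to:
  4y1 + 3y2 + y3 ≥ 5
  5y1 + 3y2 + 4y3 ≥ 6
  y1, y2, y3 ≥ 0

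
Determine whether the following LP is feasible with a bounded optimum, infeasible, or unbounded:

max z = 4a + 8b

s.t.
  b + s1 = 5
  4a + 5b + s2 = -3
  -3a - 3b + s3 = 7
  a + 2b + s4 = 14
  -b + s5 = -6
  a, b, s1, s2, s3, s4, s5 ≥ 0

Infeasible (no feasible solution exists)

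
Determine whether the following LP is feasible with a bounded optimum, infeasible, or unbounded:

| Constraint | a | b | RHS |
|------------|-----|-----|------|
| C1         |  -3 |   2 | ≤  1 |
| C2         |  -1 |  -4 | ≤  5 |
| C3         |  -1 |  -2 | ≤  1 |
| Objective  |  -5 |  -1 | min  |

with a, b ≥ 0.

Unbounded (objective can decrease without bound)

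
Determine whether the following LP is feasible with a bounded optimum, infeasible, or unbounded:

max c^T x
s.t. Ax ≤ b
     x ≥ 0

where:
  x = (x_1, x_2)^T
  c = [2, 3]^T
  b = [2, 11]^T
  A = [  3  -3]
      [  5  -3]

Unbounded (objective can increase without bound)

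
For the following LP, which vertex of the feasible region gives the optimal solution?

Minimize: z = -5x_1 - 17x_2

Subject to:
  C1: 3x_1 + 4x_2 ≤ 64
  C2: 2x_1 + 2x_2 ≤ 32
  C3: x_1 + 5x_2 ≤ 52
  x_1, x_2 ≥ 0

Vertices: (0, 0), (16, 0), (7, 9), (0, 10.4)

Evaluate the objective at each vertex of the feasible region:
  z(0, 0) = 0
  z(16, 0) = -80
  z(7, 9) = -188  ←
  z(0, 10.4) = -176.8
The minimum is at x_1 = 7, x_2 = 9.

(7, 9)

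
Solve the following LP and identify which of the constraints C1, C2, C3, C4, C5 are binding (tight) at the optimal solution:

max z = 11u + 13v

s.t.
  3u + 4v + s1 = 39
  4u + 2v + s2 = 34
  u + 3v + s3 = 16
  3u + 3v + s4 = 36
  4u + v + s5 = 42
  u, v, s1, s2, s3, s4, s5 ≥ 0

At u = 7, v = 3, compute slack b - a·x for each constraint:
  C1: 39 − 33 = 6  (slack)
  C2: 34 − 34 = 0  (binding)
  C3: 16 − 16 = 0  (binding)
  C4: 36 − 30 = 6  (slack)
  C5: 42 − 31 = 11  (slack)

Optimal: u = 7, v = 3
Binding: C2, C3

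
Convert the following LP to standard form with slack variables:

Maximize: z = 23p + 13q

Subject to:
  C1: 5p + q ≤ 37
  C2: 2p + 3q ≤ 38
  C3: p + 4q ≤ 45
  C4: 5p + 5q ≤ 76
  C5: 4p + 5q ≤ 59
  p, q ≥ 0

max z = 23p + 13q

s.t.
  5p + q + s1 = 37
  2p + 3q + s2 = 38
  p + 4q + s3 = 45
  5p + 5q + s4 = 76
  4p + 5q + s5 = 59
  p, q, s1, s2, s3, s4, s5 ≥ 0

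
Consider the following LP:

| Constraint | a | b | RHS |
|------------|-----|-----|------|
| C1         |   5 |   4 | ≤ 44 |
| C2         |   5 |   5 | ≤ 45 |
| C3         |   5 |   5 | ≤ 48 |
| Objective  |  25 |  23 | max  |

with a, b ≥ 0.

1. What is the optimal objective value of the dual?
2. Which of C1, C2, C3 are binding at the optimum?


1. 223
2. C1, C2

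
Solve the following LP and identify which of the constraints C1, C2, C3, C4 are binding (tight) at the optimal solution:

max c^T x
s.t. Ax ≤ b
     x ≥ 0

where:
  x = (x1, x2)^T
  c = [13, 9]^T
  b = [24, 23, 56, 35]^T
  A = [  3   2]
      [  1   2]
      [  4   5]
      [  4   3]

At x1 = 2, x2 = 9, compute slack b - a·x for each constraint:
  C1: 24 − 24 = 0  (binding)
  C2: 23 − 20 = 3  (slack)
  C3: 56 − 53 = 3  (slack)
  C4: 35 − 35 = 0  (binding)

Optimal: x1 = 2, x2 = 9
Binding: C1, C4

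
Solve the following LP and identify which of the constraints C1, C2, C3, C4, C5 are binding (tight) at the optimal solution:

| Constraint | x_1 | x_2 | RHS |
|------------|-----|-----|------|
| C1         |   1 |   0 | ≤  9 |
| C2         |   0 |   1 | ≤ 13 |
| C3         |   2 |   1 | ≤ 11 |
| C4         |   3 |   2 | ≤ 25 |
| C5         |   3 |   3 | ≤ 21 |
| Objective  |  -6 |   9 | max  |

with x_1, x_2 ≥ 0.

At x_1 = 0, x_2 = 7, compute slack b - a·x for each constraint:
  C1: 9 − 0 = 9  (slack)
  C2: 13 − 7 = 6  (slack)
  C3: 11 − 7 = 4  (slack)
  C4: 25 − 14 = 11  (slack)
  C5: 21 − 21 = 0  (binding)

Optimal: x_1 = 0, x_2 = 7
Binding: C5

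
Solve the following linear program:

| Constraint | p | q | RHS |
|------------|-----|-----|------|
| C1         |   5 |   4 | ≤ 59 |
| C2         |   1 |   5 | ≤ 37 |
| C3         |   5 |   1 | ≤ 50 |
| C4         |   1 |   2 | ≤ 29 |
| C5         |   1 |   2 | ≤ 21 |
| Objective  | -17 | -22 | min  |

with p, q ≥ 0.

Evaluate the objective at each vertex of the feasible region:
  z(0, 0) = 0
  z(10, 0) = -170
  z(9.4, 3) = -225.8
  z(7, 6) = -251  ←
  z(0, 7.4) = -162.8
The minimum is at p = 7, q = 6.

p = 7, q = 6, z = -251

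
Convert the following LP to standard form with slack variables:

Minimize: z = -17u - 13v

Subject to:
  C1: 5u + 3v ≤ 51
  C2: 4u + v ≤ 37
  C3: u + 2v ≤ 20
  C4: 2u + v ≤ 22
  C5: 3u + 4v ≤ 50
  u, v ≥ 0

min z = -17u - 13v

s.t.
  5u + 3v + s1 = 51
  4u + v + s2 = 37
  u + 2v + s3 = 20
  2u + v + s4 = 22
  3u + 4v + s5 = 50
  u, v, s1, s2, s3, s4, s5 ≥ 0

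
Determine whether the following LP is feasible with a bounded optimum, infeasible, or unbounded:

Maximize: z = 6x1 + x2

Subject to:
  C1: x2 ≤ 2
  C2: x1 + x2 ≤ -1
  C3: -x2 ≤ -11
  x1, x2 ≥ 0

Infeasible (no feasible solution exists)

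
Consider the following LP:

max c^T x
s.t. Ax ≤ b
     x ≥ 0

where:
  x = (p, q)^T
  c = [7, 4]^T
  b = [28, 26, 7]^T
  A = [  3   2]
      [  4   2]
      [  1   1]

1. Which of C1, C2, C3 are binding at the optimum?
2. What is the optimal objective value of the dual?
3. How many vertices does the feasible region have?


1. C2, C3
2. 46
3. 4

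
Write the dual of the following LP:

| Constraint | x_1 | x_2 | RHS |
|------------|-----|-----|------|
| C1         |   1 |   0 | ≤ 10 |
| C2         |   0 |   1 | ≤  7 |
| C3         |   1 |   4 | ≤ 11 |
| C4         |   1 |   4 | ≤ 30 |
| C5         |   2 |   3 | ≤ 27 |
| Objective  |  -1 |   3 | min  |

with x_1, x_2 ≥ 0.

Primal min cᵀx s.t. Ax ≤ b, x ≥ 0  →  Dual max −bᵀy s.t. Aᵀy ≥ −c, y ≥ 0.

Maximize: z = -10y1 - 7y2 - 11y3 - 30y4 - 27y5

Subject to:
  y1 + y3 + y4 + 2y5 ≥ 1
  y2 + 4y3 + 4y4 + 3y5 ≥ -3
  y1, y2, y3, y4, y5 ≥ 0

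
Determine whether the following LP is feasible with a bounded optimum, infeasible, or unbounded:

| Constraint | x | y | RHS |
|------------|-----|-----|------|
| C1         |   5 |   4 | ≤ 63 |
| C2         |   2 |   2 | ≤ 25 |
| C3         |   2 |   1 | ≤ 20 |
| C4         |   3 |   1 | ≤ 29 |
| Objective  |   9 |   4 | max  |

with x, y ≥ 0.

Feasible with a bounded optimal solution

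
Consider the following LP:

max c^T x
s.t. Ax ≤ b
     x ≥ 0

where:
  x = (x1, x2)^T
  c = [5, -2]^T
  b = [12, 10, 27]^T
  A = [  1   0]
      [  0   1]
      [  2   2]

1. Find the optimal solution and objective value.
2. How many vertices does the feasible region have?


1. x1 = 12, x2 = 0, z = 60
2. 5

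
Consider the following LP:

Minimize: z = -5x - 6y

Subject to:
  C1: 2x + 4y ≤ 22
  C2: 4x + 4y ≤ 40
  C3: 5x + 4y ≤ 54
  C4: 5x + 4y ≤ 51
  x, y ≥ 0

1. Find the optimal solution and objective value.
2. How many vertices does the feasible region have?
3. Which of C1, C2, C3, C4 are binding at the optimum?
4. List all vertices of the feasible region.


1. x = 9, y = 1, z = -51
2. 4
3. C1, C2
4. (0, 0), (10, 0), (9, 1), (0, 5.5)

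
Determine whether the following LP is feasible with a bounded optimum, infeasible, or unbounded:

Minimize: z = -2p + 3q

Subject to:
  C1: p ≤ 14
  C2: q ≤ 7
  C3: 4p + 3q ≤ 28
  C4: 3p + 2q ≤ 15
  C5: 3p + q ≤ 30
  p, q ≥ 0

Feasible with a bounded optimal solution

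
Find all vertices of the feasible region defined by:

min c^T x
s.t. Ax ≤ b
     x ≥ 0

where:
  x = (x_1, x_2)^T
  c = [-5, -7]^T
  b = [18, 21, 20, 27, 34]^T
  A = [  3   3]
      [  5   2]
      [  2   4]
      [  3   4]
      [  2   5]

(0, 0), (4.2, 0), (3, 3), (2, 4), (0, 5)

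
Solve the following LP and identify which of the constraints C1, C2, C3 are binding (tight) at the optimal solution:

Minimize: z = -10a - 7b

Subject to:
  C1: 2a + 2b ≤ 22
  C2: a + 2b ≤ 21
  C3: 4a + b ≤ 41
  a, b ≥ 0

At a = 10, b = 1, compute slack b - a·x for each constraint:
  C1: 22 − 22 = 0  (binding)
  C2: 21 − 12 = 9  (slack)
  C3: 41 − 41 = 0  (binding)

Optimal: a = 10, b = 1
Binding: C1, C3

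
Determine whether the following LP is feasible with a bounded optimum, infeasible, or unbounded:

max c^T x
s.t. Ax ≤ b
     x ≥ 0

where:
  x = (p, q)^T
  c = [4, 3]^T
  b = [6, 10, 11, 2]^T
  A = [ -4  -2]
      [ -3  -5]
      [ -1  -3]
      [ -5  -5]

Unbounded (objective can increase without bound)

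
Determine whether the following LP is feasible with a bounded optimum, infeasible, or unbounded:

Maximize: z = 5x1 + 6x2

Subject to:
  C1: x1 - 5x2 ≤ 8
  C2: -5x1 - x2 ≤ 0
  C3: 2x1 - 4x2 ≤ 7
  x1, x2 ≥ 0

Unbounded (objective can increase without bound)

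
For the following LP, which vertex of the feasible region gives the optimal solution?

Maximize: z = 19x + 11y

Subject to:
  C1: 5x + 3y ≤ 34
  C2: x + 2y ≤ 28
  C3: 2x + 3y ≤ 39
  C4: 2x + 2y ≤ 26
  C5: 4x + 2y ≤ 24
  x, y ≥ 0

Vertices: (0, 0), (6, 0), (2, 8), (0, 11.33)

Evaluate the objective at each vertex of the feasible region:
  z(0, 0) = 0
  z(6, 0) = 114
  z(2, 8) = 126  ←
  z(0, 11.33) = 124.7
The maximum is at x = 2, y = 8.

(2, 8)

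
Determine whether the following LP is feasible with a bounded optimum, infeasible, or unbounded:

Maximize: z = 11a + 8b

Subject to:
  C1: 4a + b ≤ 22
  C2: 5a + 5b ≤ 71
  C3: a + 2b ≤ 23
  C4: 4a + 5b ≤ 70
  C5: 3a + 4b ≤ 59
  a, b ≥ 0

Feasible with a bounded optimal solution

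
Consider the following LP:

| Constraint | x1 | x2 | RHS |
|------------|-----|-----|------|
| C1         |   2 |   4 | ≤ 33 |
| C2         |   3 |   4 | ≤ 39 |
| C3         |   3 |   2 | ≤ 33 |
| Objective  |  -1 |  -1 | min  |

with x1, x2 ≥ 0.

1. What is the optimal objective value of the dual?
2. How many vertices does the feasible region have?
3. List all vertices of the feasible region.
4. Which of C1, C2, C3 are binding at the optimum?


1. -12
2. 5
3. (0, 0), (11, 0), (9, 3), (6, 5.25), (0, 8.25)
4. C2, C3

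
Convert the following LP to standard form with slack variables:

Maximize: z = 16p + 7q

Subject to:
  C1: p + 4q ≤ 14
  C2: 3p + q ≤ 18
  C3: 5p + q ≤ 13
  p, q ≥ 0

max z = 16p + 7q

s.t.
  p + 4q + s1 = 14
  3p + q + s2 = 18
  5p + q + s3 = 13
  p, q, s1, s2, s3 ≥ 0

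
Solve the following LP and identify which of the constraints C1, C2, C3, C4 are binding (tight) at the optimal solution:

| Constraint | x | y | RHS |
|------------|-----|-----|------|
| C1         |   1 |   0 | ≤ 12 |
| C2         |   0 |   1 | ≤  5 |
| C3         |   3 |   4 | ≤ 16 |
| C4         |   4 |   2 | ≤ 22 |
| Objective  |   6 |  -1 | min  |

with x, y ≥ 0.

At x = 0, y = 4, compute slack b - a·x for each constraint:
  C1: 12 − 0 = 12  (slack)
  C2: 5 − 4 = 1  (slack)
  C3: 16 − 16 = 0  (binding)
  C4: 22 − 8 = 14  (slack)

Optimal: x = 0, y = 4
Binding: C3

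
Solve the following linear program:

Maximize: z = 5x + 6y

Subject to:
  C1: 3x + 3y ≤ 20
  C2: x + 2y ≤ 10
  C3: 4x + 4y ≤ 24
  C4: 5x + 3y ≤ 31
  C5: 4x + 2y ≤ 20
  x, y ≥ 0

Evaluate the objective at each vertex of the feasible region:
  z(0, 0) = 0
  z(5, 0) = 25
  z(4, 2) = 32
  z(2, 4) = 34  ←
  z(0, 5) = 30
The maximum is at x = 2, y = 4.

x = 2, y = 4, z = 34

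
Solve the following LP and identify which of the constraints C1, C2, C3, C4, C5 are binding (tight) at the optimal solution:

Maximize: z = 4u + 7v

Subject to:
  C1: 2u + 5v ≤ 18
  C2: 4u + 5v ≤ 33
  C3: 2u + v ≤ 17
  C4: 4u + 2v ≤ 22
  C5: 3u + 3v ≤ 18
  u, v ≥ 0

At u = 4, v = 2, compute slack b - a·x for each constraint:
  C1: 18 − 18 = 0  (binding)
  C2: 33 − 26 = 7  (slack)
  C3: 17 − 10 = 7  (slack)
  C4: 22 − 20 = 2  (slack)
  C5: 18 − 18 = 0  (binding)

Optimal: u = 4, v = 2
Binding: C1, C5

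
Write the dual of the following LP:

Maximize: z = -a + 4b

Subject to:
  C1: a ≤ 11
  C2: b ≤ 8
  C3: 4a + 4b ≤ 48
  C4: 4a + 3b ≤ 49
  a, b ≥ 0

Primal max cᵀx s.t. Ax ≤ b, x ≥ 0  →  Dual min bᵀy s.t. Aᵀy ≥ c, y ≥ 0.

Minimize: z = 11y1 + 8y2 + 48y3 + 49y4

Subject to:
  y1 + 4y3 + 4y4 ≥ -1
  y2 + 4y3 + 3y4 ≥ 4
  y1, y2, y3, y4 ≥ 0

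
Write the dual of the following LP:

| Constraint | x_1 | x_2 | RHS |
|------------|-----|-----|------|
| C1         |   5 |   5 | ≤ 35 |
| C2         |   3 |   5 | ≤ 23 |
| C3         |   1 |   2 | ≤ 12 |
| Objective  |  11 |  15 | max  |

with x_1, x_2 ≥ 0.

Primal max cᵀx s.t. Ax ≤ b, x ≥ 0  →  Dual min bᵀy s.t. Aᵀy ≥ c, y ≥ 0.

Minimize: z = 35y1 + 23y2 + 12y3

Subject to:
  5y1 + 3y2 + y3 ≥ 11
  5y1 + 5y2 + 2y3 ≥ 15
  y1, y2, y3 ≥ 0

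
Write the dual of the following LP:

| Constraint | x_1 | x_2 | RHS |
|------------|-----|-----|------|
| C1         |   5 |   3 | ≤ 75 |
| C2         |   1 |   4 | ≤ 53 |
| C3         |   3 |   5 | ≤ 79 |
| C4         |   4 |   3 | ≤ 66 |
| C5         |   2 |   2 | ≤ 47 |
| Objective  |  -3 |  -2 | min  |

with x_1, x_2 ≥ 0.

Primal min cᵀx s.t. Ax ≤ b, x ≥ 0  →  Dual max −bᵀy s.t. Aᵀy ≥ −c, y ≥ 0.

Maximize: z = -75y1 - 53y2 - 79y3 - 66y4 - 47y5

Subject to:
  5y1 + y2 + 3y3 + 4y4 + 2y5 ≥ 3
  3y1 + 4y2 + 5y3 + 3y4 + 2y5 ≥ 2
  y1, y2, y3, y4, y5 ≥ 0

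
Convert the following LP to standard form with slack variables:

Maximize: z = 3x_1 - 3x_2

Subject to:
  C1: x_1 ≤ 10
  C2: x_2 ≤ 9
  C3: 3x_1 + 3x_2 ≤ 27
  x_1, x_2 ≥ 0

max z = 3x_1 - 3x_2

s.t.
  x_1 + s1 = 10
  x_2 + s2 = 9
  3x_1 + 3x_2 + s3 = 27
  x_1, x_2, s1, s2, s3 ≥ 0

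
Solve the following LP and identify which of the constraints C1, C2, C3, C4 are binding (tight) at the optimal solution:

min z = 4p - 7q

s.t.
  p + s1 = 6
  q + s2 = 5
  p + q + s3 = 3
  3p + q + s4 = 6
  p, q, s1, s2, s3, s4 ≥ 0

At p = 0, q = 3, compute slack b - a·x for each constraint:
  C1: 6 − 0 = 6  (slack)
  C2: 5 − 3 = 2  (slack)
  C3: 3 − 3 = 0  (binding)
  C4: 6 − 3 = 3  (slack)

Optimal: p = 0, q = 3
Binding: C3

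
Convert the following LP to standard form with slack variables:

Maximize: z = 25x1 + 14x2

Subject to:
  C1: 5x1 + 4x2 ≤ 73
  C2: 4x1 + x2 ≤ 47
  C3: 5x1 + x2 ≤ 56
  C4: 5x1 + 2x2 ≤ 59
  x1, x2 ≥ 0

max z = 25x1 + 14x2

s.t.
  5x1 + 4x2 + s1 = 73
  4x1 + x2 + s2 = 47
  5x1 + x2 + s3 = 56
  5x1 + 2x2 + s4 = 59
  x1, x2, s1, s2, s3, s4 ≥ 0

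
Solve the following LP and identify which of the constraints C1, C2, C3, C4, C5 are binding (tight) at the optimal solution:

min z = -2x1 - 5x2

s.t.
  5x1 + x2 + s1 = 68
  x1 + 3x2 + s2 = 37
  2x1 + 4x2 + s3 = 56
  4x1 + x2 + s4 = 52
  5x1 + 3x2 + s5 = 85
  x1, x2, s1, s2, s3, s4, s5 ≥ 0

At x1 = 10, x2 = 9, compute slack b - a·x for each constraint:
  C1: 68 − 59 = 9  (slack)
  C2: 37 − 37 = 0  (binding)
  C3: 56 − 56 = 0  (binding)
  C4: 52 − 49 = 3  (slack)
  C5: 85 − 77 = 8  (slack)

Optimal: x1 = 10, x2 = 9
Binding: C2, C3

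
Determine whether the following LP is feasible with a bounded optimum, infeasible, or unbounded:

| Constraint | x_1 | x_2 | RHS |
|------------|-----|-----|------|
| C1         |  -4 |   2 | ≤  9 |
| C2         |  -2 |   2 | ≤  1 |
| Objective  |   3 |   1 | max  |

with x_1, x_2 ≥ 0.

Unbounded (objective can increase without bound)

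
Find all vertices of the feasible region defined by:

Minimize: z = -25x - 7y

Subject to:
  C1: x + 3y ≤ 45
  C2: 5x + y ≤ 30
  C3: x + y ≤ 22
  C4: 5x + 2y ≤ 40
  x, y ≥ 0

(0, 0), (6, 0), (4, 10), (2.308, 14.23), (0, 15)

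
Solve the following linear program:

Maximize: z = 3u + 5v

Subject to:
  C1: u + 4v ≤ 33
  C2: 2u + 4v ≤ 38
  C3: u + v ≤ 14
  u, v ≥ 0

Evaluate the objective at each vertex of the feasible region:
  z(0, 0) = 0
  z(14, 0) = 42
  z(9, 5) = 52  ←
  z(5, 7) = 50
  z(0, 8.25) = 41.25
The maximum is at u = 9, v = 5.

u = 9, v = 5, z = 52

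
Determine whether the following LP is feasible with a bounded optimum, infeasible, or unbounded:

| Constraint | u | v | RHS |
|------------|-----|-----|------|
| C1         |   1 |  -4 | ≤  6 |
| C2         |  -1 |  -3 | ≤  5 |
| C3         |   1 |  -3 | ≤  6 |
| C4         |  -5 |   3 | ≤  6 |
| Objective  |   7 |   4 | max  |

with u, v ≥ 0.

Unbounded (objective can increase without bound)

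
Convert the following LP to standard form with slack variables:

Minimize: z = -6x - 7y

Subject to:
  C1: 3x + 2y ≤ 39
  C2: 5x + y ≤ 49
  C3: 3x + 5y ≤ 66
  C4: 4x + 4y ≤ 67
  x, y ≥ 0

min z = -6x - 7y

s.t.
  3x + 2y + s1 = 39
  5x + y + s2 = 49
  3x + 5y + s3 = 66
  4x + 4y + s4 = 67
  x, y, s1, s2, s3, s4 ≥ 0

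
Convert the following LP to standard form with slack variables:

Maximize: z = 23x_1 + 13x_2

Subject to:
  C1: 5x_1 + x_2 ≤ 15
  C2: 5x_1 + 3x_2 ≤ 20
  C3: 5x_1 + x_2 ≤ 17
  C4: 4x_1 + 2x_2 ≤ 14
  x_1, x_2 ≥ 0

max z = 23x_1 + 13x_2

s.t.
  5x_1 + x_2 + s1 = 15
  5x_1 + 3x_2 + s2 = 20
  5x_1 + x_2 + s3 = 17
  4x_1 + 2x_2 + s4 = 14
  x_1, x_2, s1, s2, s3, s4 ≥ 0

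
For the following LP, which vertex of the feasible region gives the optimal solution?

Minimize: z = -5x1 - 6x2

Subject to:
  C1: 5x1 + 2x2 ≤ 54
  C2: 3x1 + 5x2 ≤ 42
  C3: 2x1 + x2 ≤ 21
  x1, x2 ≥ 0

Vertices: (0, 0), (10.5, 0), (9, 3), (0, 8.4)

Evaluate the objective at each vertex of the feasible region:
  z(0, 0) = 0
  z(10.5, 0) = -52.5
  z(9, 3) = -63  ←
  z(0, 8.4) = -50.4
The minimum is at x1 = 9, x2 = 3.

(9, 3)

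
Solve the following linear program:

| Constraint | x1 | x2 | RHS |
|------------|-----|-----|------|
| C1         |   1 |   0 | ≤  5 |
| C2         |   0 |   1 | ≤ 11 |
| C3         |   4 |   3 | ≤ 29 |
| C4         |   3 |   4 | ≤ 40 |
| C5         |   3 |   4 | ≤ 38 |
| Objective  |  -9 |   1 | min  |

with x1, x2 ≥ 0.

Evaluate the objective at each vertex of the feasible region:
  z(0, 0) = 0
  z(5, 0) = -45  ←
  z(5, 3) = -42
  z(0.2857, 9.286) = 6.714
  z(0, 9.5) = 9.5
The minimum is at x1 = 5, x2 = 0.

x1 = 5, x2 = 0, z = -45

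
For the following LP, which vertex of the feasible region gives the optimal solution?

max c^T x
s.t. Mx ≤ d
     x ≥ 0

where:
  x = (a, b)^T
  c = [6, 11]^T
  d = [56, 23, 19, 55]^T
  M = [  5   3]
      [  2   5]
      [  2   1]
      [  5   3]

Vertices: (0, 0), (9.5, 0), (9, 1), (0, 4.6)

Evaluate the objective at each vertex of the feasible region:
  z(0, 0) = 0
  z(9.5, 0) = 57
  z(9, 1) = 65  ←
  z(0, 4.6) = 50.6
The maximum is at a = 9, b = 1.

(9, 1)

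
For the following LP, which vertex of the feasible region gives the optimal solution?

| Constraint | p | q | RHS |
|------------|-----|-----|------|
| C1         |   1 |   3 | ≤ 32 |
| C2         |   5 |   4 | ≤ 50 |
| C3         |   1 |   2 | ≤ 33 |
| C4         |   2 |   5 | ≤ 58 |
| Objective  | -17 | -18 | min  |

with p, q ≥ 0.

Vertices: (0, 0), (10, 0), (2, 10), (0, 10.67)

Evaluate the objective at each vertex of the feasible region:
  z(0, 0) = 0
  z(10, 0) = -170
  z(2, 10) = -214  ←
  z(0, 10.67) = -192
The minimum is at p = 2, q = 10.

(2, 10)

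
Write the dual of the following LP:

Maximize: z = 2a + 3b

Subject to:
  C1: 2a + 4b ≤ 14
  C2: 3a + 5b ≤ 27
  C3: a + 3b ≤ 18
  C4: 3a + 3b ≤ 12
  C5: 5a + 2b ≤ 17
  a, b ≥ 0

Primal max cᵀx s.t. Ax ≤ b, x ≥ 0  →  Dual min bᵀy s.t. Aᵀy ≥ c, y ≥ 0.

Minimize: z = 14y1 + 27y2 + 18y3 + 12y4 + 17y5

Subject to:
  2y1 + 3y2 + y3 + 3y4 + 5y5 ≥ 2
  4y1 + 5y2 + 3y3 + 3y4 + 2y5 ≥ 3
  y1, y2, y3, y4, y5 ≥ 0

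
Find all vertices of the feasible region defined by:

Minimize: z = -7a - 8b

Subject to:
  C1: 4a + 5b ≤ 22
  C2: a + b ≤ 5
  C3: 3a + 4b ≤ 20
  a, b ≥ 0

(0, 0), (5, 0), (3, 2), (0, 4.4)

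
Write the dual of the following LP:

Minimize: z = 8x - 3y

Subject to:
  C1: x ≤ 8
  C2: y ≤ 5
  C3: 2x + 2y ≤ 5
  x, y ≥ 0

Primal min cᵀx s.t. Ax ≤ b, x ≥ 0  →  Dual max −bᵀy s.t. Aᵀy ≥ −c, y ≥ 0.

Maximize: z = -8y1 - 5y2 - 5y3

Subject to:
  y1 + 2y3 ≥ -8
  y2 + 2y3 ≥ 3
  y1, y2, y3 ≥ 0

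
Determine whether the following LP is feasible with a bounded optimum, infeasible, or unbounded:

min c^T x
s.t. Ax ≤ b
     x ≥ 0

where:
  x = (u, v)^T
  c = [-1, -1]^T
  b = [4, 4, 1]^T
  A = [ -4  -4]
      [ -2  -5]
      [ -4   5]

Unbounded (objective can decrease without bound)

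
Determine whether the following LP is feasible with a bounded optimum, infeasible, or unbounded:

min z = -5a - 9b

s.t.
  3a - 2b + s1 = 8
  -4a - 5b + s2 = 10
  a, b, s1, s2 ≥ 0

Unbounded (objective can decrease without bound)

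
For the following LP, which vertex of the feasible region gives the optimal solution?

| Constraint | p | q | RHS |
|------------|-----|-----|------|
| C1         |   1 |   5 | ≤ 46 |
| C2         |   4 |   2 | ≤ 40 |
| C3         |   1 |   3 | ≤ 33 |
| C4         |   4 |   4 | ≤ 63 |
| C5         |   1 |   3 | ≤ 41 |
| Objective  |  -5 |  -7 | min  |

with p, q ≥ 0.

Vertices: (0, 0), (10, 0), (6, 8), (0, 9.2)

Evaluate the objective at each vertex of the feasible region:
  z(0, 0) = 0
  z(10, 0) = -50
  z(6, 8) = -86  ←
  z(0, 9.2) = -64.4
The minimum is at p = 6, q = 8.

(6, 8)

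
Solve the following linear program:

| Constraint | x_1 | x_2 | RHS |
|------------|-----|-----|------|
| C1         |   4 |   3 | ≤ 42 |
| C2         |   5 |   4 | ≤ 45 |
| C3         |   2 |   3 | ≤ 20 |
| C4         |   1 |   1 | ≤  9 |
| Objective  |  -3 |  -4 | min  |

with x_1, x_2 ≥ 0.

Evaluate the objective at each vertex of the feasible region:
  z(0, 0) = 0
  z(9, 0) = -27
  z(7, 2) = -29  ←
  z(0, 6.667) = -26.67
The minimum is at x_1 = 7, x_2 = 2.

x_1 = 7, x_2 = 2, z = -29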